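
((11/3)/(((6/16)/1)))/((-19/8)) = -704/171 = -4.12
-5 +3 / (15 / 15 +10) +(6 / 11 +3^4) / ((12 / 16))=104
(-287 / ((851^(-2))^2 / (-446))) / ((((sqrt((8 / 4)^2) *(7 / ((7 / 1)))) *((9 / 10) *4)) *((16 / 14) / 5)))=5874123171831670175 / 144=40792522026608820.66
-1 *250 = -250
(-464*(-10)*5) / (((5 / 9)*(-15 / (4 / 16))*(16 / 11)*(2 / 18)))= -8613 / 2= -4306.50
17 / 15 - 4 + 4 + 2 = 47 / 15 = 3.13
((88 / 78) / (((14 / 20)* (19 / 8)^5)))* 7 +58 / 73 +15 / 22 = 252117577951 / 155087984766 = 1.63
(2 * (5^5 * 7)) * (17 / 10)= 74375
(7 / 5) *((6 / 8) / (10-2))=21 / 160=0.13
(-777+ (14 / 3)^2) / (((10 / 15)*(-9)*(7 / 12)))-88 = 1150 / 9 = 127.78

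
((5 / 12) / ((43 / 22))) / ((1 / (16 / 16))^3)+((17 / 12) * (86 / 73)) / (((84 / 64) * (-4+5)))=587243 / 395514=1.48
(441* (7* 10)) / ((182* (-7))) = -315 / 13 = -24.23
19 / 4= 4.75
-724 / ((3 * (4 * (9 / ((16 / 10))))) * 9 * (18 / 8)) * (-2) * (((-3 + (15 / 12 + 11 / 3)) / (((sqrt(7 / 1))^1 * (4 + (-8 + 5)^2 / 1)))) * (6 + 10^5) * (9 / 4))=13283.20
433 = 433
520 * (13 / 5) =1352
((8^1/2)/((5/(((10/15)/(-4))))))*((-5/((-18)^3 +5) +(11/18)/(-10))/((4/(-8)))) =-63197/3933225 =-0.02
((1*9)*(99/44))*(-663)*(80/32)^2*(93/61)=-124859475/976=-127929.79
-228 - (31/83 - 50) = -14805/83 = -178.37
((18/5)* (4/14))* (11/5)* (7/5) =396/125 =3.17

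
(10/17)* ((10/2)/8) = 0.37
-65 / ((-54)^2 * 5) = -13 / 2916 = -0.00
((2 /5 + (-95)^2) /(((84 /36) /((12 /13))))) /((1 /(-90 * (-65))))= 146211480 /7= 20887354.29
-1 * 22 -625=-647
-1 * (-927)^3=796597983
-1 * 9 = -9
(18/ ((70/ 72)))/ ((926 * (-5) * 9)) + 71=5752739/ 81025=71.00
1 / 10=0.10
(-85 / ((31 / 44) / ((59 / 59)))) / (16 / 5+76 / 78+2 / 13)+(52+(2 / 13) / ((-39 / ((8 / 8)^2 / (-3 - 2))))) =400053827 / 16581435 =24.13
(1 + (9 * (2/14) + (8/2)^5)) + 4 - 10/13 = 93686/91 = 1029.52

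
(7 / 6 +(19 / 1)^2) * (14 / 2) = 15211 / 6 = 2535.17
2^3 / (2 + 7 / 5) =40 / 17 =2.35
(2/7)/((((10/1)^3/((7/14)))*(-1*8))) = -1/56000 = -0.00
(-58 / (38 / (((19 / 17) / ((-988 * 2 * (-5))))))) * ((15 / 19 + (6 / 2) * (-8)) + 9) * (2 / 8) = 783 / 1276496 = 0.00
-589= -589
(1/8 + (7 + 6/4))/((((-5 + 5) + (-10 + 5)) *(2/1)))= -69/80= -0.86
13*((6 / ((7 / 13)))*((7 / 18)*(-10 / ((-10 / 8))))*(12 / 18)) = 2704 / 9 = 300.44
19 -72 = -53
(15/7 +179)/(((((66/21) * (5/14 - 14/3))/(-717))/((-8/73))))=-152738208/145343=-1050.88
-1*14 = -14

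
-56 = -56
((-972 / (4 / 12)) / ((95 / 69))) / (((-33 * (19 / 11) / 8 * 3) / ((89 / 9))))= 1768608 / 1805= 979.84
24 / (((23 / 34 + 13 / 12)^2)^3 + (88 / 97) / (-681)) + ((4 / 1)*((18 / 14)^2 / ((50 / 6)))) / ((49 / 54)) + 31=92468160832562688155043869 / 2829286793663688693914075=32.68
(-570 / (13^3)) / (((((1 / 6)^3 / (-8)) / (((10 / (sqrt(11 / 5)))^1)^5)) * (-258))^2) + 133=-1477439912987422248901 / 654229907903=-2258288554.44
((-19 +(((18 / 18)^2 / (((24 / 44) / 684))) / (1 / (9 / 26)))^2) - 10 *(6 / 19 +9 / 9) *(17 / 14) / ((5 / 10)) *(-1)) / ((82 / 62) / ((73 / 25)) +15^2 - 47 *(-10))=4792434196376 / 17687263685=270.95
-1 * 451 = -451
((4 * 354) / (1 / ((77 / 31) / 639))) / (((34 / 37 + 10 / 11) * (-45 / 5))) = -1849001 / 5526711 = -0.33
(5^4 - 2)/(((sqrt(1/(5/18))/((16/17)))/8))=39872* sqrt(10)/51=2472.28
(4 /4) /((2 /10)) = 5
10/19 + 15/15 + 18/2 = 10.53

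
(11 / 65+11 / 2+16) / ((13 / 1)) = 2817 / 1690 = 1.67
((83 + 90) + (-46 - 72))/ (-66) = -5/ 6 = -0.83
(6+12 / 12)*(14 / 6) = 49 / 3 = 16.33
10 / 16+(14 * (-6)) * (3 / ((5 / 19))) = -38279 / 40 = -956.98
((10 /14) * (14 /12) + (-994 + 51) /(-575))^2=137641 /22500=6.12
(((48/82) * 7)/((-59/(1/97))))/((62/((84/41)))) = -7056/298231253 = -0.00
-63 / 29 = -2.17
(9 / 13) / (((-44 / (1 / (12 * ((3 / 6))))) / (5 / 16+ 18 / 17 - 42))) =33153 / 311168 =0.11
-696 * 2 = -1392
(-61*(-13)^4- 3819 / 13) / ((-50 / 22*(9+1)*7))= 124589806 / 11375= 10952.95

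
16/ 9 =1.78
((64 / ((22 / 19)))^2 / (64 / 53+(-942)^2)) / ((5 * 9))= 4898048 / 64020072105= 0.00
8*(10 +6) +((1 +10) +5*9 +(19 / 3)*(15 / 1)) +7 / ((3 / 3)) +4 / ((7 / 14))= 294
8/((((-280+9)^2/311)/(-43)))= -106984/73441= -1.46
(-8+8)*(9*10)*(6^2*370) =0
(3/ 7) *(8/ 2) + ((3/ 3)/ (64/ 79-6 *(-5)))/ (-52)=1518263/ 885976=1.71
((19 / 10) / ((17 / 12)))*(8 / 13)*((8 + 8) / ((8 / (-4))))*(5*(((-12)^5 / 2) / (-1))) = -907739136 / 221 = -4107416.90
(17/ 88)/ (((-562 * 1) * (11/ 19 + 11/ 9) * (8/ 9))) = -26163/ 121859584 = -0.00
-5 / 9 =-0.56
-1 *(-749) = 749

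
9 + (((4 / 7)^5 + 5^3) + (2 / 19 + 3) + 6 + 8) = 48272353 / 319333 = 151.17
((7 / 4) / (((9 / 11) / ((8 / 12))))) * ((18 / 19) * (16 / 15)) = 1232 / 855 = 1.44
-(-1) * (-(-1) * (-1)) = -1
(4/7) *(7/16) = 1/4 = 0.25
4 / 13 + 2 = 30 / 13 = 2.31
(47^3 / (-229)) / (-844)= 103823 / 193276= 0.54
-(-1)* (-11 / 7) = -11 / 7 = -1.57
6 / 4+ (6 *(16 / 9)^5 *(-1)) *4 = -16718167 / 39366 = -424.69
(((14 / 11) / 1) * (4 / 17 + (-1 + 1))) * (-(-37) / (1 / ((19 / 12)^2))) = 93499 / 3366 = 27.78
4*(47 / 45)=188 / 45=4.18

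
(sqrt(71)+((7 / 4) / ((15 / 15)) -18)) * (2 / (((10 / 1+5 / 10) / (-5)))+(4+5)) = -62.96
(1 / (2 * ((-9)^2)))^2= 1 / 26244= 0.00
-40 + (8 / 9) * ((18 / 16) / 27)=-1079 / 27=-39.96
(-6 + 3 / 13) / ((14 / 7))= -2.88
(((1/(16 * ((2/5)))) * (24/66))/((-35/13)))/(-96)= 13/59136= 0.00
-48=-48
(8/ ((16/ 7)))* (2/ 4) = 7/ 4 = 1.75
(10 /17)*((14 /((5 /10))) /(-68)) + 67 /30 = 17263 /8670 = 1.99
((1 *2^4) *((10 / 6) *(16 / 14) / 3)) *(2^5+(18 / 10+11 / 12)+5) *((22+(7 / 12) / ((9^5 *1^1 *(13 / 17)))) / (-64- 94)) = -1931719727684 / 34384764141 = -56.18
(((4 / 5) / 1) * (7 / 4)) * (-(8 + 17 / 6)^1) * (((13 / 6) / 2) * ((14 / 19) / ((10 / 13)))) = -15.74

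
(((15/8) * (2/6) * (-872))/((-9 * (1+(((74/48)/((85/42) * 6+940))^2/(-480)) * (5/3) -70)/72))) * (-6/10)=19277602383052800/508468870262281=37.91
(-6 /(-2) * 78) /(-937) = -234 /937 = -0.25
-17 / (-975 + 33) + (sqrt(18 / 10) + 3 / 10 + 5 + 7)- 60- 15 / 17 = -1944272 / 40035 + 3* sqrt(5) / 5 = -47.22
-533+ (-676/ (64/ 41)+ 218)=-11969/ 16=-748.06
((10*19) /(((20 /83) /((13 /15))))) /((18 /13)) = 266513 /540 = 493.54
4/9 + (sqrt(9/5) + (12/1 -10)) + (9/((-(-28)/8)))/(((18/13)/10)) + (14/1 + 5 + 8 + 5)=3 * sqrt(5)/5 + 3340/63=54.36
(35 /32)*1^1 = 1.09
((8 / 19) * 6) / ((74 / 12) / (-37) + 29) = 288 / 3287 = 0.09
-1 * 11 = -11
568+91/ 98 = 7965/ 14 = 568.93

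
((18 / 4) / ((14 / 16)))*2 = 72 / 7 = 10.29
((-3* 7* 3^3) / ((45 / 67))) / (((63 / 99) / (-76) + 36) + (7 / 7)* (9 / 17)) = -59988852 / 2595185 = -23.12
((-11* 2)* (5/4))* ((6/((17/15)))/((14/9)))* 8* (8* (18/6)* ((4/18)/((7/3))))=-1425600/833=-1711.40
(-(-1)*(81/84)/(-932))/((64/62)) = -837/835072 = -0.00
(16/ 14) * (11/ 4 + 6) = 10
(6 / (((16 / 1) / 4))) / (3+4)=3 / 14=0.21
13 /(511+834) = 13 /1345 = 0.01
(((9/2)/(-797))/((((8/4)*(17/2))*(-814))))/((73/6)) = 27/805108678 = 0.00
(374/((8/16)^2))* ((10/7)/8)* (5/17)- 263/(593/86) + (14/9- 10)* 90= -2986936/4151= -719.57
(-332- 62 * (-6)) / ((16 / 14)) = 35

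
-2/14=-1/7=-0.14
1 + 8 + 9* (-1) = 0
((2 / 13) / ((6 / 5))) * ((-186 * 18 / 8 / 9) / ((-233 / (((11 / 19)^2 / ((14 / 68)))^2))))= 1311687190 / 19342373141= 0.07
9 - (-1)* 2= 11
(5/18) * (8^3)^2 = 655360/9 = 72817.78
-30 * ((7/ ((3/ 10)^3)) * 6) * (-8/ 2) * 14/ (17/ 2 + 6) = 15680000/ 87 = 180229.89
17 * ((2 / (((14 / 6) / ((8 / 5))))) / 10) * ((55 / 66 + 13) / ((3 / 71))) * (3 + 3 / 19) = 1602896 / 665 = 2410.37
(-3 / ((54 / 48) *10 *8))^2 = 1 / 900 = 0.00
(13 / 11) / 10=13 / 110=0.12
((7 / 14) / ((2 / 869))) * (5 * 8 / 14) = 4345 / 7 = 620.71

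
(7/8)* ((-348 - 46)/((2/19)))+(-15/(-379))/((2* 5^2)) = -49650883/15160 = -3275.12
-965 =-965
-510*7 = -3570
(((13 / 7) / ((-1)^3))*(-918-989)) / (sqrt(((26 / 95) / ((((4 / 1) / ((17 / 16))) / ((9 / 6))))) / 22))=15256*sqrt(1385670) / 357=50303.98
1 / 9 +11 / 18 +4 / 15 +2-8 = -5.01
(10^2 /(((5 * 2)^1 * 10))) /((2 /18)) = 9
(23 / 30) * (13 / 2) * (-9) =-44.85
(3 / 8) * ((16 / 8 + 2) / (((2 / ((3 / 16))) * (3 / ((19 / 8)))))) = 57 / 512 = 0.11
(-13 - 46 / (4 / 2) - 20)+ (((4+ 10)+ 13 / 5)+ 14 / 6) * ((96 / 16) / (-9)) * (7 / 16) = -5537 / 90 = -61.52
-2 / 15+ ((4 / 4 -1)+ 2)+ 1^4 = 43 / 15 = 2.87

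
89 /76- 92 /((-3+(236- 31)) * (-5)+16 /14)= 338731 /268356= 1.26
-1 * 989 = -989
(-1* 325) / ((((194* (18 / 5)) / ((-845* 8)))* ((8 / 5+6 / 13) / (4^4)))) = 390637.88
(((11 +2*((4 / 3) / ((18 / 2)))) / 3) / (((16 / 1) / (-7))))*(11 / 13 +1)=-2135 / 702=-3.04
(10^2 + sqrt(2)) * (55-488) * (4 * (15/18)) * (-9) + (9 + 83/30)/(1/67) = 1318159.00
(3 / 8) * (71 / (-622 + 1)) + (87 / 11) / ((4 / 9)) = 323381 / 18216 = 17.75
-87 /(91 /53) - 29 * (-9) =19140 /91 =210.33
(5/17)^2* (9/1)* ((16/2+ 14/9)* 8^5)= 70451200/289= 243775.78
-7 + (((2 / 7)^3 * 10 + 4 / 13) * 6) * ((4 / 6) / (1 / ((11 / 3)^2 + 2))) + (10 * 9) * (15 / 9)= 786645 / 4459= 176.42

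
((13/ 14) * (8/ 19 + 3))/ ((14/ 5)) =4225/ 3724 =1.13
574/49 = 82/7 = 11.71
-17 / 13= -1.31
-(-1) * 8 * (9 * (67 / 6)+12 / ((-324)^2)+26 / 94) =82869898 / 102789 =806.21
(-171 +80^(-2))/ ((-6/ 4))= 1094399/ 9600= 114.00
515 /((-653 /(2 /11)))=-1030 /7183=-0.14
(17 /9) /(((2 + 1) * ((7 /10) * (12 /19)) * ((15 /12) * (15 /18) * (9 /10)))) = 2584 /1701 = 1.52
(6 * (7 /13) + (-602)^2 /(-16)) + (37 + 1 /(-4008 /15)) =-392690879 /17368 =-22610.02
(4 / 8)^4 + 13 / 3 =211 / 48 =4.40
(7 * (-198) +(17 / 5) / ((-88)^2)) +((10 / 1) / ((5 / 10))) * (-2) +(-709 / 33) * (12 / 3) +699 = -94430989 / 116160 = -812.94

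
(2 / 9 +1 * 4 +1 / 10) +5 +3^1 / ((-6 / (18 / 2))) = 217 / 45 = 4.82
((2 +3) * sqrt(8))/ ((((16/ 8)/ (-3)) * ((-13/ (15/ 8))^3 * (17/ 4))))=50625 * sqrt(2)/ 4780672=0.01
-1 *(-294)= 294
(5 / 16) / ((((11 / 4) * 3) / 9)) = 15 / 44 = 0.34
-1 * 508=-508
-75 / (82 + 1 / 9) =-675 / 739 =-0.91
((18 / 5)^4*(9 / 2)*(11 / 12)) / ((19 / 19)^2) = 692.84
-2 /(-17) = 2 /17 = 0.12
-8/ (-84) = 2/ 21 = 0.10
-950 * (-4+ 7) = -2850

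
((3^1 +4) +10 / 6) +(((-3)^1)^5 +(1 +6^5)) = 22628 / 3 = 7542.67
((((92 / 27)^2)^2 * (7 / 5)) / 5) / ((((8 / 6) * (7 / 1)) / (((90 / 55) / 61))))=35819648 / 330182325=0.11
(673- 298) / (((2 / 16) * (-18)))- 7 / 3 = -169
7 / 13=0.54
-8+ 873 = 865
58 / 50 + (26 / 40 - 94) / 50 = -707 / 1000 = -0.71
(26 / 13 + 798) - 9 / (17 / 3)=13573 / 17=798.41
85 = 85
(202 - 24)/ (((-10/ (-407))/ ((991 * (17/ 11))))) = 55477171/ 5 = 11095434.20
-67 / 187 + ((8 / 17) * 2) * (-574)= -101091 / 187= -540.59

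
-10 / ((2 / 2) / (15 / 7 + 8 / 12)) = -590 / 21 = -28.10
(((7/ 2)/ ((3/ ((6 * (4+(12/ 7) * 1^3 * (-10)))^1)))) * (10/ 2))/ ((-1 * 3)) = 460/ 3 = 153.33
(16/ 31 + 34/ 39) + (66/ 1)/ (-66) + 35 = 42784/ 1209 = 35.39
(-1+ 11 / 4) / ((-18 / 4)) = -0.39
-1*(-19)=19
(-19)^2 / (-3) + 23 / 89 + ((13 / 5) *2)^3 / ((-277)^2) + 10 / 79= -24265846898182 / 202305599625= -119.95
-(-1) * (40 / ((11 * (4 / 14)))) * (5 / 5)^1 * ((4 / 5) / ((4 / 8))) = 224 / 11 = 20.36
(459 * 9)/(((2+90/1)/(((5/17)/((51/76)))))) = 7695/391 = 19.68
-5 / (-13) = 5 / 13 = 0.38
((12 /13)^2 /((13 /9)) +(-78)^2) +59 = 13497467 /2197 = 6143.59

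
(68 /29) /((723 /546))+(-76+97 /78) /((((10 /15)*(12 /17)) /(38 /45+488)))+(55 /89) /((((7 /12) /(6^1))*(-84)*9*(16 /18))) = -33230466774311227 /427925567160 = -77654.78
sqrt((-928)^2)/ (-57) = -928/ 57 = -16.28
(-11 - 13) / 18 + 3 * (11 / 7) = 71 / 21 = 3.38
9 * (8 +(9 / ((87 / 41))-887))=-7872.83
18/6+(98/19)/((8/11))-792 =-59425/76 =-781.91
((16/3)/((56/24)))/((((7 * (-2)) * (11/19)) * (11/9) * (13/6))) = -8208/77077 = -0.11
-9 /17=-0.53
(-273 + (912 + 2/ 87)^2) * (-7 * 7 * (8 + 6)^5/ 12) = -41465201485006376/ 22707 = -1826097744528.40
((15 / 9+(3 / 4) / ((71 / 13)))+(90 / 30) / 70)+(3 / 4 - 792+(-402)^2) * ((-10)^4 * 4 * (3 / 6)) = 95908724155073 / 29820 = 3216255001.85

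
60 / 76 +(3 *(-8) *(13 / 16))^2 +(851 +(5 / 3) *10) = 1248.71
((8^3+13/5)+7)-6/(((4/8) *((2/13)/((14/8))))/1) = 3851/10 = 385.10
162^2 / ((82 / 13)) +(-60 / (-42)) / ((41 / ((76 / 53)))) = 63288166 / 15211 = 4160.68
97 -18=79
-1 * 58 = -58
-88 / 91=-0.97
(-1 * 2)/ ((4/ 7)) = -7/ 2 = -3.50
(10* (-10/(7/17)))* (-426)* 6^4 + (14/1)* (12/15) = 4692816392/35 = 134080468.34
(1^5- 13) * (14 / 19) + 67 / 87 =-13343 / 1653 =-8.07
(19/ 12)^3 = 6859/ 1728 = 3.97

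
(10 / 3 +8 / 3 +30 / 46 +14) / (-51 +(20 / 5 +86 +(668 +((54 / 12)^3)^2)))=30400 / 13263847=0.00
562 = 562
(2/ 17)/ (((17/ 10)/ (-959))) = -19180/ 289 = -66.37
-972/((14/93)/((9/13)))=-406782/91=-4470.13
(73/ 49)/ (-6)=-73/ 294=-0.25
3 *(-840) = -2520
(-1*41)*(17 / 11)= -697 / 11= -63.36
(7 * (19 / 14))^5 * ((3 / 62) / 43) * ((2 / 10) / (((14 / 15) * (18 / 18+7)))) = 2.33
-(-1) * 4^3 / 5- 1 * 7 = 29 / 5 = 5.80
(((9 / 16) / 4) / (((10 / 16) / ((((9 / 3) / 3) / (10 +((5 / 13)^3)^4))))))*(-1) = -209682766102329 / 9319243814617400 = -0.02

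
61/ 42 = 1.45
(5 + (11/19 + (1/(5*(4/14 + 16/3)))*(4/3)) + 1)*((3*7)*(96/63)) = 1188512/5605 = 212.04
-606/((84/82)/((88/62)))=-182204/217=-839.65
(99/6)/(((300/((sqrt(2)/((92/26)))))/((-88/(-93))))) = 1573 * sqrt(2)/106950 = 0.02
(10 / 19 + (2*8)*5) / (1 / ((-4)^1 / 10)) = -612 / 19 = -32.21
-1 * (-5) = 5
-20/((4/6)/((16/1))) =-480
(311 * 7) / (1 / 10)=21770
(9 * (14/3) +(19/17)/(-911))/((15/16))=2081392/46461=44.80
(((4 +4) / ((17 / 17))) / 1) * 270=2160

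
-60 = -60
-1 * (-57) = 57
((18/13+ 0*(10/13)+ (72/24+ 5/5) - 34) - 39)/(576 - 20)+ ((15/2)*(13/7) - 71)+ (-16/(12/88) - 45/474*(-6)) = -2085959251/11991252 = -173.96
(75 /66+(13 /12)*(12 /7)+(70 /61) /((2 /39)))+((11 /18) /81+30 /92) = 25.70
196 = 196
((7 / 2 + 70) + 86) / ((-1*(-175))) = 319 / 350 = 0.91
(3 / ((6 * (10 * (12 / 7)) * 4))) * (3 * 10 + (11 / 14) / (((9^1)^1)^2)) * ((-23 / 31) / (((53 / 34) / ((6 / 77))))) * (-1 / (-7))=-13306121 / 11477077920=-0.00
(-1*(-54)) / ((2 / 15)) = 405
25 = 25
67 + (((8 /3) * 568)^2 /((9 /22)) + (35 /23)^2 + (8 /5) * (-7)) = 1201515846836 /214245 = 5608139.50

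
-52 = -52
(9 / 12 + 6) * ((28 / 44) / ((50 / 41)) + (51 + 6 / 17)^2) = 11319855111 / 635800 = 17804.11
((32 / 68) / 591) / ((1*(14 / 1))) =0.00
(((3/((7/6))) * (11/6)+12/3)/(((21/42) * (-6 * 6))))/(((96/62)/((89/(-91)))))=168299/550368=0.31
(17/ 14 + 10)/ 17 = 0.66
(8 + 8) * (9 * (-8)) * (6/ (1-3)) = 3456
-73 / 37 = -1.97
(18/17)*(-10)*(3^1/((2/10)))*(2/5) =-1080/17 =-63.53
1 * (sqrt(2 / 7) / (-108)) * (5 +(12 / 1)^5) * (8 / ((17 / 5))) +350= 350- 2488370 * sqrt(14) / 3213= -2547.80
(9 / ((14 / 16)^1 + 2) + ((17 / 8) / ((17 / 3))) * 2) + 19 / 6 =1945 / 276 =7.05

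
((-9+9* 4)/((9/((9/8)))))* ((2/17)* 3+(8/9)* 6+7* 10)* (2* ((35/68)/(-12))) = -101325/4624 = -21.91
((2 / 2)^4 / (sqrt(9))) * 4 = 4 / 3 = 1.33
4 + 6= 10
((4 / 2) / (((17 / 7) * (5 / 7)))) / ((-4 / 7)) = -343 / 170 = -2.02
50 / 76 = 25 / 38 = 0.66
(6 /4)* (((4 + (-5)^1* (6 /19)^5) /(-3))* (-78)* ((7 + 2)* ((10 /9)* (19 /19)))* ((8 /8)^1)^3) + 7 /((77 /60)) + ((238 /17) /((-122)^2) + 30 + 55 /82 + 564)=8950563907849125 /4155317534929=2154.00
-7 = -7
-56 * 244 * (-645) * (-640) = -5640499200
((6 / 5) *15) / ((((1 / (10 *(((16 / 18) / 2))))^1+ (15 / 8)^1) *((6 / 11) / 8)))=880 / 7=125.71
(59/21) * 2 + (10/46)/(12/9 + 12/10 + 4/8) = 35732/6279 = 5.69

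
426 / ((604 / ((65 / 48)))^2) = 299975 / 140089344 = 0.00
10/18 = 5/9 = 0.56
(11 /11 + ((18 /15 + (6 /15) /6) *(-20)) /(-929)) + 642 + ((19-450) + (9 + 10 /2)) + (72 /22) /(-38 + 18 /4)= 464063642 /2054019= 225.93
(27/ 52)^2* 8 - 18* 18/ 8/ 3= -1917/ 169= -11.34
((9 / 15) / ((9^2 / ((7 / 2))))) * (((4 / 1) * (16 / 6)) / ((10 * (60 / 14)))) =0.01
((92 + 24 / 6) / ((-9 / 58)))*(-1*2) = 1237.33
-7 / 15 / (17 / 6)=-14 / 85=-0.16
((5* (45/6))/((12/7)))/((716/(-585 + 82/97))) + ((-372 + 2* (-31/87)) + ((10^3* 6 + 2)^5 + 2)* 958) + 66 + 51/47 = 16952639182015249133967659182127/2271913824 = 7461831959879499872248.53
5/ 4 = 1.25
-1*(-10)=10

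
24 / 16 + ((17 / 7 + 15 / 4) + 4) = 327 / 28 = 11.68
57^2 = 3249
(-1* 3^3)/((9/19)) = -57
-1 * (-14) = 14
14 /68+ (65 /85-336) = -11391 /34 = -335.03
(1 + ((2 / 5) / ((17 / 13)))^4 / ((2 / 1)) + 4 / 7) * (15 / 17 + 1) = 18425801312 / 6211874375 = 2.97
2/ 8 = 1/ 4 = 0.25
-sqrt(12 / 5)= -2 * sqrt(15) / 5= -1.55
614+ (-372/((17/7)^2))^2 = 383541878/83521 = 4592.16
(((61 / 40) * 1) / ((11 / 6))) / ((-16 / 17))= -3111 / 3520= -0.88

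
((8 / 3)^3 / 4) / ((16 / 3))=8 / 9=0.89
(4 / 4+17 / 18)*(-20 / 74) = -175 / 333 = -0.53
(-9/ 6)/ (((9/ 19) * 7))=-19/ 42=-0.45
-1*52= -52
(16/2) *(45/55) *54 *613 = 2383344/11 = 216667.64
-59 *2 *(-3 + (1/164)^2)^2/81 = -384113126171/29297490048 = -13.11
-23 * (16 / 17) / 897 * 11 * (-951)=55792 / 221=252.45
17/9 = 1.89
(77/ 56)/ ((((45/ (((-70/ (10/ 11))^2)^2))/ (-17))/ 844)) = -1387033538737/ 90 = -15411483763.74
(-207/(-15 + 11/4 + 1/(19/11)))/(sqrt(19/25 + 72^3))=78660 * sqrt(9331219)/8276791253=0.03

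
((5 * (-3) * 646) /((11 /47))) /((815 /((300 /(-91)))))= 27325800 /163163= 167.48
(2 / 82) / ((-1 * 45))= -1 / 1845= -0.00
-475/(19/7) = -175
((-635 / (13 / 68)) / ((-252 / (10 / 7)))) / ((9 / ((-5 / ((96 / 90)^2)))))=-6746875 / 733824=-9.19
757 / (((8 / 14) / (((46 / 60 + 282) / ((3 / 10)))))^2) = 2059614269.20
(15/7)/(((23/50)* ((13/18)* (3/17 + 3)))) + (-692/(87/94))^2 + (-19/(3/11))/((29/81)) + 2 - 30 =8852496118307/15841917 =558802.08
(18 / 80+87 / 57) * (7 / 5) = 9317 / 3800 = 2.45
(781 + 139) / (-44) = -230 / 11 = -20.91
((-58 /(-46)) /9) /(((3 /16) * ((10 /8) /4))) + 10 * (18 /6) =32.39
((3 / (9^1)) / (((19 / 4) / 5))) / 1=20 / 57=0.35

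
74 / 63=1.17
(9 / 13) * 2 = 18 / 13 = 1.38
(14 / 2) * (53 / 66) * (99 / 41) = 1113 / 82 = 13.57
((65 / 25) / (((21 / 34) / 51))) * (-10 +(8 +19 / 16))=-48841 / 280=-174.43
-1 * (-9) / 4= 9 / 4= 2.25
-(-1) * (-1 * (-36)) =36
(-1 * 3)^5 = -243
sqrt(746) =27.31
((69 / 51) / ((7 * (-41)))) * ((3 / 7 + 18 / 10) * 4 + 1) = -7981 / 170765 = -0.05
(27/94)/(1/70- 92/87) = -82215/298591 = -0.28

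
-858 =-858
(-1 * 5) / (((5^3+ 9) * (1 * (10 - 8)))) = -5 / 268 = -0.02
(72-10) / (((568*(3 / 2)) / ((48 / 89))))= 248 / 6319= 0.04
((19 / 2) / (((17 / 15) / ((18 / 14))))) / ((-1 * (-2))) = 2565 / 476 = 5.39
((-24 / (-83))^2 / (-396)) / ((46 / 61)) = -488 / 1742917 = -0.00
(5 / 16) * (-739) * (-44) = 40645 / 4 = 10161.25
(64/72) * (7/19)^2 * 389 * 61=9301768/3249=2862.96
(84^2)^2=49787136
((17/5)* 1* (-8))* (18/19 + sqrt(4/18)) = -2448/95 - 136* sqrt(2)/15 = -38.59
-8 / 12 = -2 / 3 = -0.67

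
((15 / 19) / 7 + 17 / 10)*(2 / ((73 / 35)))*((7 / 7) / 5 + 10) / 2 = 122961 / 13870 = 8.87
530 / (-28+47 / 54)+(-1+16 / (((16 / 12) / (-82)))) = -294329 / 293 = -1004.54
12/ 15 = 4/ 5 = 0.80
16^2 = 256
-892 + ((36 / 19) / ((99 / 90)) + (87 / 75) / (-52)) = -241894461 / 271700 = -890.30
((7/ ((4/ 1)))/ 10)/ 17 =7/ 680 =0.01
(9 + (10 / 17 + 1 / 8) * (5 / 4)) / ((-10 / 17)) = -5381 / 320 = -16.82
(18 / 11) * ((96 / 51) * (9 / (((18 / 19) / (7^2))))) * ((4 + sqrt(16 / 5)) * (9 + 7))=17160192 * sqrt(5) / 935 + 17160192 / 187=132804.62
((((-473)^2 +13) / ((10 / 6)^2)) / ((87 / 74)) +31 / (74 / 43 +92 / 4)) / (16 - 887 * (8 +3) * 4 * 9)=-0.20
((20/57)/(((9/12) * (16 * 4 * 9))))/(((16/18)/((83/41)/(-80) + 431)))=471199/1196544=0.39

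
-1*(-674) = 674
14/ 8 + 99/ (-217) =1123/ 868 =1.29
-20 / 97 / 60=-1 / 291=-0.00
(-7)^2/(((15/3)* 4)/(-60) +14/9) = 441/11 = 40.09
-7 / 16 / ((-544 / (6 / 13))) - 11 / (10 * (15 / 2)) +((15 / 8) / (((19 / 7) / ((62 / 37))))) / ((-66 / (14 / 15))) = -5337463213 / 32812665600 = -0.16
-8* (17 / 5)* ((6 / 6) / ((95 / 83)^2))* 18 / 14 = -8432136 / 315875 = -26.69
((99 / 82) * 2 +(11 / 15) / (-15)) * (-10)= -43648 / 1845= -23.66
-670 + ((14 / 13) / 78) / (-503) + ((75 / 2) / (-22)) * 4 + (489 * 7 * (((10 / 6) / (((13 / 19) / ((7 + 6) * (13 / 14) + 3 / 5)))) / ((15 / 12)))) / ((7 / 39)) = 470244.15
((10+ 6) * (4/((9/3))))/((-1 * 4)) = -16/3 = -5.33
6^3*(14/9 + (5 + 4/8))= 1524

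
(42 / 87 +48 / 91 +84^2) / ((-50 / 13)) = -372469 / 203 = -1834.82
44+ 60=104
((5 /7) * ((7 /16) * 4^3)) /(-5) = -4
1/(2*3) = 1/6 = 0.17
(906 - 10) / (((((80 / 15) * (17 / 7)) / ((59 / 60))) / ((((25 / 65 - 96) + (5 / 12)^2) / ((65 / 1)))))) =-516526297 / 5171400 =-99.88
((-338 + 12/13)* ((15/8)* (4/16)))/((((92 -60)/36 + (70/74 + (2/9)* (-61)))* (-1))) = -3648015/270608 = -13.48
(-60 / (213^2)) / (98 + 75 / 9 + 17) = -2 / 186517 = -0.00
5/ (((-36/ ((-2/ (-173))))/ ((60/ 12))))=-25/ 3114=-0.01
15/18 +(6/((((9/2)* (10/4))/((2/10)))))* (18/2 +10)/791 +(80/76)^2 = 83263619/42832650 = 1.94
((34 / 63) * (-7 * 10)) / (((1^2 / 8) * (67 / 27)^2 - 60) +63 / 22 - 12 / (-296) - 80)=89670240 / 323586913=0.28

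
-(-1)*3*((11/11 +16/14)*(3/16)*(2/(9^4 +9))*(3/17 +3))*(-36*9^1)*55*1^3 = -360855/17374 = -20.77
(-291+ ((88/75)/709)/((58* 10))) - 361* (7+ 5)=-35645063603/7710375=-4623.00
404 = 404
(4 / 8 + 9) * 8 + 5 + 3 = 84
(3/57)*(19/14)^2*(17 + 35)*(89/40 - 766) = -7546097/1960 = -3850.05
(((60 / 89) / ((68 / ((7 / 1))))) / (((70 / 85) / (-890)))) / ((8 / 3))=-225 / 8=-28.12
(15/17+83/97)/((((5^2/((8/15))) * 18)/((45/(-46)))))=-5732/2844525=-0.00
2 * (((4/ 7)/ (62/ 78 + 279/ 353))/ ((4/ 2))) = 13767/ 38192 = 0.36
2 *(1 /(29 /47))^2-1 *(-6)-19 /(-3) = 44371 /2523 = 17.59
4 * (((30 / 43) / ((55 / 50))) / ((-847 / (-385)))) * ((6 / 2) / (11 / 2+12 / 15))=20000 / 36421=0.55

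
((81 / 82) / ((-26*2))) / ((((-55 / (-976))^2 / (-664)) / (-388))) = -2484817357824 / 1612325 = -1541139.26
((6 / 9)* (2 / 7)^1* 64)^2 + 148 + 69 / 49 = 18775 / 63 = 298.02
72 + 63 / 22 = 74.86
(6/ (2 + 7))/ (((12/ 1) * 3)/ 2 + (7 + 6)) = 2/ 93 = 0.02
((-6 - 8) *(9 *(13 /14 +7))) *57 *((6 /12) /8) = -56943 /16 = -3558.94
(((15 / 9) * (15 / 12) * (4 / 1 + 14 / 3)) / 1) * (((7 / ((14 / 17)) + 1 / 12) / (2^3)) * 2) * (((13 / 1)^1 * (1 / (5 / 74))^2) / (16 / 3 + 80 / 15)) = 23830183 / 2304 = 10342.96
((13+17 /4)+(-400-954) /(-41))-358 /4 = -6433 /164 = -39.23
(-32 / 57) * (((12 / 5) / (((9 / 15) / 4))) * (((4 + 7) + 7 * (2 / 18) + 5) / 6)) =-38656 / 1539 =-25.12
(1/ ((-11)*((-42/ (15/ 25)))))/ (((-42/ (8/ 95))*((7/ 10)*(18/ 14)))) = -4/ 1382535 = -0.00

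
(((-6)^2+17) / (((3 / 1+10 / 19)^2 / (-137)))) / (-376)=2621221 / 1687864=1.55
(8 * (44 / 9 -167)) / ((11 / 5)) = -58360 / 99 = -589.49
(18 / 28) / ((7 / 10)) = 0.92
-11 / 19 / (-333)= 11 / 6327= 0.00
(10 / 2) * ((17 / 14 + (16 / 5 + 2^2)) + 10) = 92.07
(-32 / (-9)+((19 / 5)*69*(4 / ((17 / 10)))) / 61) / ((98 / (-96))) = -2041216 / 152439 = -13.39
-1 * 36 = -36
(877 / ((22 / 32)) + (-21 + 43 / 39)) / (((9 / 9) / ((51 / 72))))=1144763 / 1287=889.48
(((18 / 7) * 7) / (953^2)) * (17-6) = 198 / 908209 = 0.00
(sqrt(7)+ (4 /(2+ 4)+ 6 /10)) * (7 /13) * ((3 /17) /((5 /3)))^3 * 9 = 290871 /39918125+ 45927 * sqrt(7) /7983625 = 0.02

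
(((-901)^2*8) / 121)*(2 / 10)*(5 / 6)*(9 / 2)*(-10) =-48708060 / 121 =-402545.95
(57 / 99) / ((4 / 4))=19 / 33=0.58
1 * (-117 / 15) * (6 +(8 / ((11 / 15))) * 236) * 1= -1107054 / 55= -20128.25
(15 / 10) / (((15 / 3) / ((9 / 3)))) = 9 / 10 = 0.90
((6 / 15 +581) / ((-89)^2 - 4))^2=938961 / 174108025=0.01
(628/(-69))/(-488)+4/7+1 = 93697/58926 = 1.59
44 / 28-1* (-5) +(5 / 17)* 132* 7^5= 77649122 / 119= 652513.63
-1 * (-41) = 41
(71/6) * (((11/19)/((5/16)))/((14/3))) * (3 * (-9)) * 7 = -84348/95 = -887.87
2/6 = 1/3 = 0.33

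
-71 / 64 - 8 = -583 / 64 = -9.11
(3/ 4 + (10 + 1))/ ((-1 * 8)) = -47/ 32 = -1.47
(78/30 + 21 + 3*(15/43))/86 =5299/18490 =0.29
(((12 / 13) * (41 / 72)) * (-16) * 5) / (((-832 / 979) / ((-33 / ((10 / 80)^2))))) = -17661160 / 169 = -104503.91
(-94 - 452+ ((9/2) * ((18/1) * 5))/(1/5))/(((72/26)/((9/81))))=6409/108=59.34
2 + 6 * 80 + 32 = 514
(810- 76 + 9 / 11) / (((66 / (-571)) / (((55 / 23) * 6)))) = -23076965 / 253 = -91213.30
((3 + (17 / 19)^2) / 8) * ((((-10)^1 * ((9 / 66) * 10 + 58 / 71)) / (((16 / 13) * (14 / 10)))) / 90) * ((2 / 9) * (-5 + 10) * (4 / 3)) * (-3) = 27120275 / 91348884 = 0.30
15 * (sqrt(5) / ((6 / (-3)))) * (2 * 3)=-45 * sqrt(5)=-100.62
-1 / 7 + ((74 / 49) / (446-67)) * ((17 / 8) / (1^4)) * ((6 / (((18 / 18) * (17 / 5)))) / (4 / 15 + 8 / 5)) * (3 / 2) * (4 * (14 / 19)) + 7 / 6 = 1121213 / 1058547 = 1.06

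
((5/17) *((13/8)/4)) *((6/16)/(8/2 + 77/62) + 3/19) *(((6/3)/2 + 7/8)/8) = 17001/2646016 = 0.01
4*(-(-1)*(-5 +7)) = 8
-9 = -9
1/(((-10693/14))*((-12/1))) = 7/64158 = 0.00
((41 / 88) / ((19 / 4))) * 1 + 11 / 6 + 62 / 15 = 19013 / 3135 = 6.06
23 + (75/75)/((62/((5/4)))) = 5709/248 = 23.02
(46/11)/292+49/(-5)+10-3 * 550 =-13247779/8030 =-1649.79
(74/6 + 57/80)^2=9803161/57600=170.19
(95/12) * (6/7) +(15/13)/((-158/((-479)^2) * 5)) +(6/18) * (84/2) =-2259702/7189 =-314.33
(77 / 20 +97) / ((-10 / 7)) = -70.60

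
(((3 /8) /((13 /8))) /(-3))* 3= -3 /13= -0.23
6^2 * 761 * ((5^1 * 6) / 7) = 821880 / 7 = 117411.43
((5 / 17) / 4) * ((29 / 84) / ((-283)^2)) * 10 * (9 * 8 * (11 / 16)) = 0.00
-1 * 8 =-8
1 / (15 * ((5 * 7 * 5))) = 1 / 2625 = 0.00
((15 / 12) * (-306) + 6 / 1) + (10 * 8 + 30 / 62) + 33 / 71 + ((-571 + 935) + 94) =715099 / 4402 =162.45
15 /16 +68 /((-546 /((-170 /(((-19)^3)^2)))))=192652975175 /205496408208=0.94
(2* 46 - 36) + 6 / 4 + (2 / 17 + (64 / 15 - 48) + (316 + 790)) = 1119.88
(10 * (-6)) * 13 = -780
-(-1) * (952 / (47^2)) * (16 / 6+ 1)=10472 / 6627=1.58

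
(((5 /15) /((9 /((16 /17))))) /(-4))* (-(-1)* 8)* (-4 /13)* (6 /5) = 256 /9945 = 0.03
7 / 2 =3.50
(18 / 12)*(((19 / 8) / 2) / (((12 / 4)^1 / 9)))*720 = 3847.50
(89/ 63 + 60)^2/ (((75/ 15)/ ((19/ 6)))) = 2388.63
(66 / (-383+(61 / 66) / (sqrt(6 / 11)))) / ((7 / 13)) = -780786864 / 2439705401 - 314028 * sqrt(66) / 2439705401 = -0.32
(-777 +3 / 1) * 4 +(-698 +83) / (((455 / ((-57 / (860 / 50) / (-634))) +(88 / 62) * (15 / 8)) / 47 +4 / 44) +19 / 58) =-3096.33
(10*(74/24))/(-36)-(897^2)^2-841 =-139837459044137/216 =-647395643722.86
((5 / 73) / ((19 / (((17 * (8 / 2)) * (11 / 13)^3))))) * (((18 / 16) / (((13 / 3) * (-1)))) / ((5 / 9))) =-5498361 / 79228214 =-0.07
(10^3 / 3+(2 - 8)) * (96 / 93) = 31424 / 93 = 337.89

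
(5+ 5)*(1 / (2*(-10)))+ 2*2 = 7 / 2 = 3.50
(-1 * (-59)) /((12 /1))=4.92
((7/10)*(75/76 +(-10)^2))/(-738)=-10745/112176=-0.10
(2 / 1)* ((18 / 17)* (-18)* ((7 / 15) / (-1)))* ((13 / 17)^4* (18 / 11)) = 777316176 / 78092135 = 9.95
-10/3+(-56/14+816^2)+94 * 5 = 1998956/3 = 666318.67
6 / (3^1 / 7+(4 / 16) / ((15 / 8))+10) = 630 / 1109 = 0.57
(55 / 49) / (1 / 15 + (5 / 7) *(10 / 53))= 43725 / 7847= 5.57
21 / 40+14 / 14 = 61 / 40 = 1.52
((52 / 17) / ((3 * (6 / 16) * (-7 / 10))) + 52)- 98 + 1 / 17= -3139 / 63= -49.83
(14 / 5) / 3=14 / 15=0.93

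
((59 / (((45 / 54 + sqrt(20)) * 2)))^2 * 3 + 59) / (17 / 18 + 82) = 354667644 / 144231265- 40602384 * sqrt(5) / 144231265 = 1.83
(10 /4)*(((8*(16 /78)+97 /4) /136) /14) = 2885 /84864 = 0.03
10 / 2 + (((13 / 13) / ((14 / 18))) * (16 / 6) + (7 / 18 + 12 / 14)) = 1219 / 126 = 9.67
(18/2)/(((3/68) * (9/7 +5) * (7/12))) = 612/11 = 55.64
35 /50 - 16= -153 /10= -15.30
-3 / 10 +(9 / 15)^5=-1389 / 6250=-0.22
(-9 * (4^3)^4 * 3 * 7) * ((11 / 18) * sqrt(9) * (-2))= 11626610688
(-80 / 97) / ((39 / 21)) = -560 / 1261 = -0.44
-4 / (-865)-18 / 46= -0.39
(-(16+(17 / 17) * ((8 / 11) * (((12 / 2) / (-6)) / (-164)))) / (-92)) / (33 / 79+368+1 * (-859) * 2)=-95037 / 737292094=-0.00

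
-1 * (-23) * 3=69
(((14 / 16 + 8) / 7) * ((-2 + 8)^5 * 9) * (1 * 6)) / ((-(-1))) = 3726648 / 7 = 532378.29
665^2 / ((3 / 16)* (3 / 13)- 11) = -91982800 / 2279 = -40361.04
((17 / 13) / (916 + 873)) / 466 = 17 / 10837762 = 0.00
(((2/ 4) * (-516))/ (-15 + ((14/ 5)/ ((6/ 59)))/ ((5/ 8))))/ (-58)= 9675/ 63191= 0.15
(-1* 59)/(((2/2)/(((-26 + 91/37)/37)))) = 51389/1369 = 37.54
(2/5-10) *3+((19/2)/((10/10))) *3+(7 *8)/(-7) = -83/10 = -8.30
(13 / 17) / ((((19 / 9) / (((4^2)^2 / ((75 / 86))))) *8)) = 107328 / 8075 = 13.29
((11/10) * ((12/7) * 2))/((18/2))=44/105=0.42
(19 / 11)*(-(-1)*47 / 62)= 893 / 682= 1.31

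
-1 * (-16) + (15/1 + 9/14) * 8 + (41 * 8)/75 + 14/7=77446/525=147.52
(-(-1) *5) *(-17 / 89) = -85 / 89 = -0.96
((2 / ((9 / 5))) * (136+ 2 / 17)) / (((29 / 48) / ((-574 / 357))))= -30359680 / 75429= -402.49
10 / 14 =5 / 7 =0.71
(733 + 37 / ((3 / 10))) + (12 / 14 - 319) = 11302 / 21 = 538.19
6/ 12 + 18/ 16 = 13/ 8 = 1.62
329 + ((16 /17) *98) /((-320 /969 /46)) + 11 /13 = -813667 /65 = -12517.95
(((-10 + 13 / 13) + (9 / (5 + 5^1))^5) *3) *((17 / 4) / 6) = -14296167 / 800000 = -17.87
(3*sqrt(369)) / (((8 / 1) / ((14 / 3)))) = 21*sqrt(41) / 4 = 33.62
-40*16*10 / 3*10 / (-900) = 640 / 27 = 23.70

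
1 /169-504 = -85175 /169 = -503.99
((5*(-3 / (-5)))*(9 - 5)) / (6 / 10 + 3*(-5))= -5 / 6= -0.83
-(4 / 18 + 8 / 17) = -106 / 153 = -0.69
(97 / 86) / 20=97 / 1720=0.06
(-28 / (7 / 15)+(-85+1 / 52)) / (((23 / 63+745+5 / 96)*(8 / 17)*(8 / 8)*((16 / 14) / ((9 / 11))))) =-508678947 / 1719158584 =-0.30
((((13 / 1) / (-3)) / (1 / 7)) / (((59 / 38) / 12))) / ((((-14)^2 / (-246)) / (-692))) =-84094608 / 413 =-203618.91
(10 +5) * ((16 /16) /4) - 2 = 1.75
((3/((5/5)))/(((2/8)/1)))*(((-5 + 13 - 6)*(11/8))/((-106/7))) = -231/106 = -2.18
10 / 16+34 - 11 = 189 / 8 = 23.62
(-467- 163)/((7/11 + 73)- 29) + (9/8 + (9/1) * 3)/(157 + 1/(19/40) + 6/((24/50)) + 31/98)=-2923606245/209570584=-13.95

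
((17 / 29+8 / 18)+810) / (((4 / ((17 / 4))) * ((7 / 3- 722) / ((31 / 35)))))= -6562049 / 6187440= -1.06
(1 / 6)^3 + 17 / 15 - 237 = -254731 / 1080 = -235.86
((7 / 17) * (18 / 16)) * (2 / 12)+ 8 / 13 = 2449 / 3536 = 0.69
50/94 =25/47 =0.53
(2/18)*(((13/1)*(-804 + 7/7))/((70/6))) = -10439/105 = -99.42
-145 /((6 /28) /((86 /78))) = -746.07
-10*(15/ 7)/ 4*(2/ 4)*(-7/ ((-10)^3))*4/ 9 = -1/ 120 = -0.01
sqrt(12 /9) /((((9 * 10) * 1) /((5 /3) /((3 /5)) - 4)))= -0.02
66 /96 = 11 /16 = 0.69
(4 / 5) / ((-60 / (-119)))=119 / 75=1.59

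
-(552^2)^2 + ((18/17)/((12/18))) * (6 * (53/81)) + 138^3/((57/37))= -29988231398858/323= -92842821668.29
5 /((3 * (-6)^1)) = -5 /18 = -0.28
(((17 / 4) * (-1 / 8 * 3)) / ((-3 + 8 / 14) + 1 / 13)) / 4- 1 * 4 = -104927 / 27392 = -3.83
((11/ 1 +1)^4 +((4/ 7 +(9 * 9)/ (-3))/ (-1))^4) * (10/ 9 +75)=836479366285/ 21609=38709767.52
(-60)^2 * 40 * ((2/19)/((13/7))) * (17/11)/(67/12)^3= 59222016000/817173071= 72.47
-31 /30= -1.03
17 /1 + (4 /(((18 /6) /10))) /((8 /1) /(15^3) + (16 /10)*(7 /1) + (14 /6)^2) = 1000111 /56183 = 17.80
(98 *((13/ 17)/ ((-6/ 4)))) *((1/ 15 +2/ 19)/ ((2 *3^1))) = -62426/ 43605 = -1.43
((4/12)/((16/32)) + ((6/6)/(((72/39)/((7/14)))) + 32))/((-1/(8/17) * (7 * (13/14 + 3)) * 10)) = -0.06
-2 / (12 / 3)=-1 / 2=-0.50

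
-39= -39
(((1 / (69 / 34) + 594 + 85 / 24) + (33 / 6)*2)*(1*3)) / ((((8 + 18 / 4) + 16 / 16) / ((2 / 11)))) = 336187 / 13662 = 24.61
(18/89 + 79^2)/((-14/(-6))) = 1666401/623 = 2674.80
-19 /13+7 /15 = -194 /195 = -0.99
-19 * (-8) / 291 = 152 / 291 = 0.52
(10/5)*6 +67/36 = 499/36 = 13.86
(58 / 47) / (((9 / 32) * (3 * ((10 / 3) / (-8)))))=-7424 / 2115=-3.51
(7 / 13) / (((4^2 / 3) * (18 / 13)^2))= 91 / 1728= 0.05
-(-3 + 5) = -2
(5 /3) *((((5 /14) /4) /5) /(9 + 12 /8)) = 5 /1764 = 0.00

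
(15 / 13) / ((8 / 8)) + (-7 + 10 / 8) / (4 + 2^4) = 901 / 1040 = 0.87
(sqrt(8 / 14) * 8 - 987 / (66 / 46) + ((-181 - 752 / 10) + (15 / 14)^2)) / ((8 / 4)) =-10165121 / 21560 + 8 * sqrt(7) / 7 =-468.46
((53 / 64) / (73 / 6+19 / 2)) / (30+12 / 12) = 0.00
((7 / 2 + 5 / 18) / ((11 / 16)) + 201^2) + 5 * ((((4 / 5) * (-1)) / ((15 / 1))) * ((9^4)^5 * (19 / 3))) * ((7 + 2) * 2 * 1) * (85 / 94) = -1555062673537053461066887 / 4653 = -334206463257479789612.48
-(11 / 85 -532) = 45209 / 85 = 531.87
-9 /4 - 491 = -1973 /4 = -493.25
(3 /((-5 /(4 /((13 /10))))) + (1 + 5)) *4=16.62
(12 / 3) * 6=24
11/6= 1.83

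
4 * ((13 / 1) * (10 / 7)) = 520 / 7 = 74.29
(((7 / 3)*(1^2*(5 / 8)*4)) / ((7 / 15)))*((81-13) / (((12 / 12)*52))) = 425 / 26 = 16.35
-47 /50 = -0.94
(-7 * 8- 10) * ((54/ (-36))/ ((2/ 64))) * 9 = 28512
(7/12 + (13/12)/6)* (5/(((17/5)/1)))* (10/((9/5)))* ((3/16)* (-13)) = -446875/29376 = -15.21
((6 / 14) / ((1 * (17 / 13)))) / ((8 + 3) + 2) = 3 / 119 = 0.03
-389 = -389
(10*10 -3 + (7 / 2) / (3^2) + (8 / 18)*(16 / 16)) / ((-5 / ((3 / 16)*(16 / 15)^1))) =-587 / 150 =-3.91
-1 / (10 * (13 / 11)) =-11 / 130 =-0.08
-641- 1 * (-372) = -269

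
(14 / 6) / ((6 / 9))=7 / 2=3.50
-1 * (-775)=775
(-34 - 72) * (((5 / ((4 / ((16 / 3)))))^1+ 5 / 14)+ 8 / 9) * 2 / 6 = -52841 / 189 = -279.58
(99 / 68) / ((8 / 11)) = 2.00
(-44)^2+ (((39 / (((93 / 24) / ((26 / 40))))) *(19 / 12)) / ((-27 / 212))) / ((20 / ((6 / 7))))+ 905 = 138541642 / 48825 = 2837.51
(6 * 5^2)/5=30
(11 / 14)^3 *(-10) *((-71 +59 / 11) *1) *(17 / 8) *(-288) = -66831930 / 343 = -194845.28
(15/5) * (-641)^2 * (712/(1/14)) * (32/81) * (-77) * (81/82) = -15137566042368/41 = -369208927862.63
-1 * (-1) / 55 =1 / 55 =0.02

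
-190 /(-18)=95 /9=10.56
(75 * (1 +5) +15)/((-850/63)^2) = 369117/144500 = 2.55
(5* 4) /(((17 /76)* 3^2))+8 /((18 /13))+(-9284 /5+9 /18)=-2816099 /1530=-1840.59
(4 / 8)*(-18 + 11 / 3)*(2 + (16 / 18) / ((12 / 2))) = -1247 / 81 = -15.40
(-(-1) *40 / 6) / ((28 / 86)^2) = 9245 / 147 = 62.89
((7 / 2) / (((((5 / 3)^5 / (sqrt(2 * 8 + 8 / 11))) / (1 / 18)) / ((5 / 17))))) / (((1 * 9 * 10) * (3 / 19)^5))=17332693 * sqrt(506) / 189337500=2.06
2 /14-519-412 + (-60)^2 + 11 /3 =56129 /21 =2672.81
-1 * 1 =-1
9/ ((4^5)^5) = 9/ 1125899906842624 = 0.00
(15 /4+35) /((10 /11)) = 341 /8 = 42.62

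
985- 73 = 912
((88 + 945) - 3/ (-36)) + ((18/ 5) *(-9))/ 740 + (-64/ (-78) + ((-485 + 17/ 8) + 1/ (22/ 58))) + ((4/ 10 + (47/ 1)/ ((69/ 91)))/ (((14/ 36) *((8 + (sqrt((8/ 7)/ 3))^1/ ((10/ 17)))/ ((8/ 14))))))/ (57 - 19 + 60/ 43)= 119978306111675331/ 216599642659400 - 94399878 *sqrt(42)/ 15760888759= 553.88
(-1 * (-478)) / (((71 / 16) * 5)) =7648 / 355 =21.54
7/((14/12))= 6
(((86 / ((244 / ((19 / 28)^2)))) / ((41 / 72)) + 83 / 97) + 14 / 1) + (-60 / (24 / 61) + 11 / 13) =-84383864963 / 618137156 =-136.51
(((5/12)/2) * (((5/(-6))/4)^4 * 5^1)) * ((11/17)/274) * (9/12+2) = 1890625/148359610368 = 0.00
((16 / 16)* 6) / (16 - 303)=-6 / 287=-0.02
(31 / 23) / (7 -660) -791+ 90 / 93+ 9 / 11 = -4041953889 / 5121479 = -789.22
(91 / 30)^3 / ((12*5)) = 753571 / 1620000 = 0.47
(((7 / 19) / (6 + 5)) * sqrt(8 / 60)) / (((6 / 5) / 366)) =427 * sqrt(30) / 627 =3.73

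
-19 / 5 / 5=-19 / 25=-0.76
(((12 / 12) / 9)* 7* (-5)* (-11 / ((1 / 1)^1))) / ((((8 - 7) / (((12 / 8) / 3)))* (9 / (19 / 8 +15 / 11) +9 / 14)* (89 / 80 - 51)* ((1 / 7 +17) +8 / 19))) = -84232225 / 10525057218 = -0.01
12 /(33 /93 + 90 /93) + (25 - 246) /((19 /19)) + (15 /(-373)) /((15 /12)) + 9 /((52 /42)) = -81388337 /397618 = -204.69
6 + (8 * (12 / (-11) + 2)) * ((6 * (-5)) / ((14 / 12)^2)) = -83166 / 539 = -154.30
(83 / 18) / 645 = 83 / 11610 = 0.01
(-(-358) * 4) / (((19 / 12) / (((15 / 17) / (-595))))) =-51552 / 38437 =-1.34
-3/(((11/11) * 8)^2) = -3/64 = -0.05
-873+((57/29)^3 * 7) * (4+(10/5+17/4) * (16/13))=-79745409/317057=-251.52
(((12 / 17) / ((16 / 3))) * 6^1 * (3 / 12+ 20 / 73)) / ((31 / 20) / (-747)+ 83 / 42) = 6353235 / 30142138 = 0.21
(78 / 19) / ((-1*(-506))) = 0.01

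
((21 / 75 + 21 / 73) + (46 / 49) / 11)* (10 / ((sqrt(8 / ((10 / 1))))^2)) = 321177 / 39347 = 8.16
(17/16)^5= 1419857/1048576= 1.35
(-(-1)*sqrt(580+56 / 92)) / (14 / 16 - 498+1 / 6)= -24*sqrt(307142) / 274321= -0.05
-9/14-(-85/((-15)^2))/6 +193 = 181837/945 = 192.42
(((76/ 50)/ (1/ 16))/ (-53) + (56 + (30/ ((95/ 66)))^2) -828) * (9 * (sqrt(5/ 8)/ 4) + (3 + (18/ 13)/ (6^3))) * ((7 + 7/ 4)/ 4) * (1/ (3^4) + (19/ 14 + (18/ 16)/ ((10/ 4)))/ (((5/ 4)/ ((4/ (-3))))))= 1097533537253 * sqrt(10)/ 1377576000 + 514743228971657/ 120882294000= 6777.65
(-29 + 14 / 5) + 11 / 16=-2041 / 80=-25.51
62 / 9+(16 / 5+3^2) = 859 / 45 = 19.09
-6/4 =-1.50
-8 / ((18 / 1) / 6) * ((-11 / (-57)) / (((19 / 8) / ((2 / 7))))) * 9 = -1408 / 2527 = -0.56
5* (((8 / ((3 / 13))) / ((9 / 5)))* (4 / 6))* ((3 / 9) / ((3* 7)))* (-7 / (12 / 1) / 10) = -130 / 2187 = -0.06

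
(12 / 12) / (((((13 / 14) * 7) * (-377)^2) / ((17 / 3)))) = 34 / 5543031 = 0.00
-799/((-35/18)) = 410.91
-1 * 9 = -9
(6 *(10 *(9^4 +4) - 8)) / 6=65642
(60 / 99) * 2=40 / 33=1.21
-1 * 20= -20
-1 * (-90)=90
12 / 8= 3 / 2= 1.50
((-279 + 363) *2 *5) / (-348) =-70 / 29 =-2.41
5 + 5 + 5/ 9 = 95/ 9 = 10.56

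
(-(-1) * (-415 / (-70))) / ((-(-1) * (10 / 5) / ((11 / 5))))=913 / 140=6.52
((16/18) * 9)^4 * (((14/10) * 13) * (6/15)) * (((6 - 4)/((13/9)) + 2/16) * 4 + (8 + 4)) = 13447168/25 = 537886.72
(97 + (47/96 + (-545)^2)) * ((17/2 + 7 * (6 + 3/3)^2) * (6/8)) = 20052202577/256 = 78328916.32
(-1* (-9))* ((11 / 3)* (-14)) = -462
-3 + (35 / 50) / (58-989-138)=-32077 / 10690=-3.00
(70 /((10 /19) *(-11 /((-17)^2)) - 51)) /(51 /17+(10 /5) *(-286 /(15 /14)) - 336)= 5765550 /3642803453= 0.00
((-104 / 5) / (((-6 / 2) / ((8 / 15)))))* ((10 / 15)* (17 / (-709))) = -28288 / 478575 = -0.06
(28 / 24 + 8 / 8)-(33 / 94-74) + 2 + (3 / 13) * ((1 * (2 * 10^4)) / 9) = 1082636 / 1833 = 590.64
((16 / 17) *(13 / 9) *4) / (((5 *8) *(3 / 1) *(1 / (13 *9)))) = 1352 / 255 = 5.30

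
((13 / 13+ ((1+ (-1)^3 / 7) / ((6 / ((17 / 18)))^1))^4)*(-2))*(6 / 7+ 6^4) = -381474047161 / 147027636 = -2594.57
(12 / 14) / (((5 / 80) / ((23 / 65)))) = 2208 / 455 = 4.85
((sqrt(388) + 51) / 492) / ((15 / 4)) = 2 * sqrt(97) / 1845 + 17 / 615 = 0.04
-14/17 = -0.82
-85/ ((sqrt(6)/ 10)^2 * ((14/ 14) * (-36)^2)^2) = -2125/ 2519424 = -0.00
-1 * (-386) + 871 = 1257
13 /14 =0.93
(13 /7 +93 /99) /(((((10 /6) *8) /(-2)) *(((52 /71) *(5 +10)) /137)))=-3141821 /600600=-5.23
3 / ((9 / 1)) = 1 / 3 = 0.33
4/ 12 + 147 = 442/ 3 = 147.33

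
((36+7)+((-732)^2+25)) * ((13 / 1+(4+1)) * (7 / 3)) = 22507464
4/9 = 0.44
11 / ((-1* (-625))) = 0.02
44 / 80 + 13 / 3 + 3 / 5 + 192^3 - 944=7076949.48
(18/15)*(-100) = -120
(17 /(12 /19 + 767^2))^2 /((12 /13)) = 1356277 /1499238879780108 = 0.00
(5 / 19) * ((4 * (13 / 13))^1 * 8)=160 / 19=8.42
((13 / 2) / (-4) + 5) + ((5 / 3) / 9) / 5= 737 / 216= 3.41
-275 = -275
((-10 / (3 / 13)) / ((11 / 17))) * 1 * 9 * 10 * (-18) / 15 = 79560 / 11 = 7232.73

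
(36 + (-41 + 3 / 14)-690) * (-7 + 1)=29181 / 7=4168.71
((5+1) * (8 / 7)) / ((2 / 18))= 432 / 7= 61.71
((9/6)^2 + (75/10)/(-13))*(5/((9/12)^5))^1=37120/1053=35.25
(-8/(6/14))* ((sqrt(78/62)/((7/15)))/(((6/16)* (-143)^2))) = -320* sqrt(1209)/1901757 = -0.01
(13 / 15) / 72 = 13 / 1080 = 0.01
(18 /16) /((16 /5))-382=-48851 /128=-381.65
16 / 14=8 / 7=1.14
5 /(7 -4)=1.67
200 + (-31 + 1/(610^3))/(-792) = 11986942270333/59922984000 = 200.04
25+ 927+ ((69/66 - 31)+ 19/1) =20703/22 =941.05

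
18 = 18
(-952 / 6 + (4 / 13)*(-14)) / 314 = -0.52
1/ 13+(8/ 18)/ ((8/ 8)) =61/ 117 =0.52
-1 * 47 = -47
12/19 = 0.63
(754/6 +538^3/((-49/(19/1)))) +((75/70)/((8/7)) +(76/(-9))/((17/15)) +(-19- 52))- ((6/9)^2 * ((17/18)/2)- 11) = -65185939152865/1079568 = -60381503.67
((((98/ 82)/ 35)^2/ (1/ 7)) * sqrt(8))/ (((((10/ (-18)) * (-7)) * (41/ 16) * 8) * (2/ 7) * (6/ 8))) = 8232 * sqrt(2)/ 8615125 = 0.00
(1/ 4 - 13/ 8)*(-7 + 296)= -3179/ 8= -397.38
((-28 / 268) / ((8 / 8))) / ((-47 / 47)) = 7 / 67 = 0.10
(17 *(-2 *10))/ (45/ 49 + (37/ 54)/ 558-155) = 501999120/ 227494787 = 2.21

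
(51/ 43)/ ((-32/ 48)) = -153/ 86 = -1.78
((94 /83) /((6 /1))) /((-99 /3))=-47 /8217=-0.01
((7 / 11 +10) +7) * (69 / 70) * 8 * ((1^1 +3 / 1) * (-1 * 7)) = -214176 / 55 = -3894.11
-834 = -834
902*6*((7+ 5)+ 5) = 92004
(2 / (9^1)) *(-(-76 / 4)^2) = -722 / 9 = -80.22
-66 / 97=-0.68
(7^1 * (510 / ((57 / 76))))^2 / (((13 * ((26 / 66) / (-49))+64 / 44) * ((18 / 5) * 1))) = 30531116000 / 6549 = 4661950.83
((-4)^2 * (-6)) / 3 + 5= -27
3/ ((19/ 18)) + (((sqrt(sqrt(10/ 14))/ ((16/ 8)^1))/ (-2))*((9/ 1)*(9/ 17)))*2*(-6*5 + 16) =54/ 19 + 81*5^(1/ 4)*7^(3/ 4)/ 17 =33.50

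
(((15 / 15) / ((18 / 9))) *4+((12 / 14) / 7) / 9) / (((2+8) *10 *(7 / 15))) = 74 / 1715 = 0.04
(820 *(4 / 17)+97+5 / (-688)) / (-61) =-3391067 / 713456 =-4.75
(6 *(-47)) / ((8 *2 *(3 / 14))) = -329 / 4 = -82.25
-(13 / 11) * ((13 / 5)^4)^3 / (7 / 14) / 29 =-605750213184506 / 77880859375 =-7777.91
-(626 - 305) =-321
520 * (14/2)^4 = 1248520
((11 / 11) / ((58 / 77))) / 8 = 77 / 464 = 0.17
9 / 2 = 4.50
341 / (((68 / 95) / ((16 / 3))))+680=164260 / 51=3220.78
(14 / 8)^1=7 / 4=1.75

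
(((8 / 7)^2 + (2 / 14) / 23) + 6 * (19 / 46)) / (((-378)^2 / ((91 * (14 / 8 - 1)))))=1157 / 639009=0.00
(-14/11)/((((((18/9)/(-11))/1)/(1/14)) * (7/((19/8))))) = 19/112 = 0.17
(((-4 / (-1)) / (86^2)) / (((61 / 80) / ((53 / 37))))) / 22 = 2120 / 45905123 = 0.00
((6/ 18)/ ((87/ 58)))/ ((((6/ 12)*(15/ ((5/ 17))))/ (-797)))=-6.95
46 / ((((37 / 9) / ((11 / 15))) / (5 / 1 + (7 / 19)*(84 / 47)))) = 46.43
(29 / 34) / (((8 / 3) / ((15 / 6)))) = 435 / 544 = 0.80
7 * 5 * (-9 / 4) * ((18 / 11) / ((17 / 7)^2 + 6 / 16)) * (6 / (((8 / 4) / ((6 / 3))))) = -3333960 / 27049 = -123.26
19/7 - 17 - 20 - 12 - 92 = -968/7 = -138.29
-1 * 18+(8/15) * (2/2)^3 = -262/15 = -17.47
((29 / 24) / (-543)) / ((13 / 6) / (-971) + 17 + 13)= -28159 / 379593924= -0.00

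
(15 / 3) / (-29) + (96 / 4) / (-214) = -883 / 3103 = -0.28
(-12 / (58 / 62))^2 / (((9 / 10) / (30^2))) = 138384000 / 841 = 164546.97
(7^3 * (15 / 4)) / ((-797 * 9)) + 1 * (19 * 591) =107392441 / 9564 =11228.82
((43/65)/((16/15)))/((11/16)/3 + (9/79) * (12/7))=214011/146471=1.46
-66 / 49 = -1.35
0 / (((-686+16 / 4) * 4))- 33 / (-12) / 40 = 11 / 160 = 0.07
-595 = -595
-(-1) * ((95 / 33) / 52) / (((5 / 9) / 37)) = 2109 / 572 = 3.69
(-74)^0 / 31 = 1 / 31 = 0.03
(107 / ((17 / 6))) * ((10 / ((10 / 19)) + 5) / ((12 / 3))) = 3852 / 17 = 226.59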